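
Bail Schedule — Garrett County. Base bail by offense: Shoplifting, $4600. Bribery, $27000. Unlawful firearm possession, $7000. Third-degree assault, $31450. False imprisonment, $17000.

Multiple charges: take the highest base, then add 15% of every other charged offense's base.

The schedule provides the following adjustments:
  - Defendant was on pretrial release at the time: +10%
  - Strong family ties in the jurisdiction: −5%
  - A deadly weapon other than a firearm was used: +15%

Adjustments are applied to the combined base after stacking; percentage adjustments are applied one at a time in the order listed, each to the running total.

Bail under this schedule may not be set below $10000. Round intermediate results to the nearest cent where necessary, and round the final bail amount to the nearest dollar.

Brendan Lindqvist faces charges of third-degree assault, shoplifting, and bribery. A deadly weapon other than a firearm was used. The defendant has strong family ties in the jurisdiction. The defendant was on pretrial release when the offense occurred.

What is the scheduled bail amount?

Base amounts from the schedule: third-degree assault $31450; shoplifting $4600; bribery $27000.
Stacking rule: highest base plus 15% of each additional charge. Highest is third-degree assault at $31450. Additional: $4600 × 15% = $690; $27000 × 15% = $4050. Combined base = $31450 + $4740 = $36190.
Defendant was on pretrial release at the time (+10%): $36190 × 1.1 = $39809.
Strong family ties in the jurisdiction (−5%): $39809 × 0.95 = $37818.55.
A deadly weapon other than a firearm was used (+15%): $37818.55 × 1.15 = $43491.33.
$43491.33 is at or above the $10000 minimum.
Rounded to the nearest dollar: $43491.

$43491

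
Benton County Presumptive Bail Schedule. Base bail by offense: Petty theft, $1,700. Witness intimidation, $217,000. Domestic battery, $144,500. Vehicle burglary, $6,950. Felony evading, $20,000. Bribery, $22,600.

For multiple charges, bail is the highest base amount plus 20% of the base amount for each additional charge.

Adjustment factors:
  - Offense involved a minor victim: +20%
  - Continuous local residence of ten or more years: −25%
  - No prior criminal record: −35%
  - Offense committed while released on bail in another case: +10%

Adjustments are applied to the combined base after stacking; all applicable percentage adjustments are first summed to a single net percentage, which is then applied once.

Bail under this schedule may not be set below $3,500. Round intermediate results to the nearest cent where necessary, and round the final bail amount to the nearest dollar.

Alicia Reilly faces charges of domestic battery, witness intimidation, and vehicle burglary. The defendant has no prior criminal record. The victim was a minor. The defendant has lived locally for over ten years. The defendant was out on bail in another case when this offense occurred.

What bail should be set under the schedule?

$173,103

Base amounts from the schedule: domestic battery $144,500; witness intimidation $217,000; vehicle burglary $6,950.
Stacking rule: highest base plus 20% of each additional charge. Highest is witness intimidation at $217,000. Additional: $144,500 × 20% = $28,900; $6,950 × 20% = $1,390. Combined base = $217,000 + $30,290 = $247,290.
Net percentage adjustment: +20% −25% −35% +10% = −30%. $247,290 × 0.7 = $173,103.
$173,103 is at or above the $3,500 minimum.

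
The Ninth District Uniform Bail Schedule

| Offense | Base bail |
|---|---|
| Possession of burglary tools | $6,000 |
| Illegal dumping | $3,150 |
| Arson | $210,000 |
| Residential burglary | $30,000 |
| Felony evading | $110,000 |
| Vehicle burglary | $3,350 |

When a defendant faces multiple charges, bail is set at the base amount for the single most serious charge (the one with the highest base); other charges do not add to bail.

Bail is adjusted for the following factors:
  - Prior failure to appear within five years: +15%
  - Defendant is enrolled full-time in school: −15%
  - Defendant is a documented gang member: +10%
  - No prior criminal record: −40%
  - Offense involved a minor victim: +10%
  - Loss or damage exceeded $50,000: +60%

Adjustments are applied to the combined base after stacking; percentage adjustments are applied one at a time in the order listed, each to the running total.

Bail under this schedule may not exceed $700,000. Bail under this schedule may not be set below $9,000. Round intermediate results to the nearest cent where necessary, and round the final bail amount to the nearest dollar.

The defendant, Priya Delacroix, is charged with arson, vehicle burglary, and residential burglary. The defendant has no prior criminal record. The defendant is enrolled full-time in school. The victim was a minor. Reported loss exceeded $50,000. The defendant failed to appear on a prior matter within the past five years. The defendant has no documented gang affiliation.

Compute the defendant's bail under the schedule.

Base amounts from the schedule: arson $210,000; vehicle burglary $3,350; residential burglary $30,000.
Stacking rule: use the highest base only. Highest is arson at $210,000. Combined base = $210,000.
Prior failure to appear within five years (+15%): $210,000 × 1.15 = $241,500.
Defendant is enrolled full-time in school (−15%): $241,500 × 0.85 = $205,275.
No prior criminal record (−40%): $205,275 × 0.6 = $123,165.
Offense involved a minor victim (+10%): $123,165 × 1.1 = $135,481.50.
Loss or damage exceeded $50,000 (+60%): $135,481.50 × 1.6 = $216,770.40.
$216,770.40 is within the $700,000 maximum.
$216,770.40 is at or above the $9,000 minimum.
Rounded to the nearest dollar: $216,770.

$216,770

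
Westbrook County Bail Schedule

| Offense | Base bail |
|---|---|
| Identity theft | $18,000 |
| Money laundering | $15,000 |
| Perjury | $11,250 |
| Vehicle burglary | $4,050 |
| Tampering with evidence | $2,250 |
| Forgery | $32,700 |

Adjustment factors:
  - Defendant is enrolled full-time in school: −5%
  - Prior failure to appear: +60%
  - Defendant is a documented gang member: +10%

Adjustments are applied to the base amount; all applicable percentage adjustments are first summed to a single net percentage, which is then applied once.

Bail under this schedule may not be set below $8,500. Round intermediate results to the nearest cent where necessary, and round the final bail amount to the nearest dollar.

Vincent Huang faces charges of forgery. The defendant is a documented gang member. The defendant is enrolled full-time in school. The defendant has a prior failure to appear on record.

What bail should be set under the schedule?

$53,955

Base amounts from the schedule: forgery $32,700.
Single charge. Combined base = $32,700.
Net percentage adjustment: −5% +60% +10% = +65%. $32,700 × 1.65 = $53,955.
$53,955 is at or above the $8,500 minimum.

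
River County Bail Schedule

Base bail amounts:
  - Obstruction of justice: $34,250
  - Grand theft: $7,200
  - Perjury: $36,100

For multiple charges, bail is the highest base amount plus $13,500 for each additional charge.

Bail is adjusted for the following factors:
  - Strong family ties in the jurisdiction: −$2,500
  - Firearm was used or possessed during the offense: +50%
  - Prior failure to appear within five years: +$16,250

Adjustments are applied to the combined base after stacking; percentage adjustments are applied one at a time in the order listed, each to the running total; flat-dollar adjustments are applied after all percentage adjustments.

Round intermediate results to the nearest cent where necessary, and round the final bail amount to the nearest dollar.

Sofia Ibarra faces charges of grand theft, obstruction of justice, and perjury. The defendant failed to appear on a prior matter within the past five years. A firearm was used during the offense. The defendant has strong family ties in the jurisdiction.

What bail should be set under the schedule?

Base amounts from the schedule: grand theft $7,200; obstruction of justice $34,250; perjury $36,100.
Stacking rule: highest base plus $13,500 per additional charge. Highest is perjury at $36,100; 2 additional charges → +$27,000. Combined base = $63,100.
Firearm was used or possessed during the offense (+50%): $63,100 × 1.5 = $94,650.
Strong family ties in the jurisdiction (−$2,500 flat): $94,650 − $2,500 = $92,150.
Prior failure to appear within five years (+$16,250 flat): $92,150 + $16,250 = $108,400.

$108,400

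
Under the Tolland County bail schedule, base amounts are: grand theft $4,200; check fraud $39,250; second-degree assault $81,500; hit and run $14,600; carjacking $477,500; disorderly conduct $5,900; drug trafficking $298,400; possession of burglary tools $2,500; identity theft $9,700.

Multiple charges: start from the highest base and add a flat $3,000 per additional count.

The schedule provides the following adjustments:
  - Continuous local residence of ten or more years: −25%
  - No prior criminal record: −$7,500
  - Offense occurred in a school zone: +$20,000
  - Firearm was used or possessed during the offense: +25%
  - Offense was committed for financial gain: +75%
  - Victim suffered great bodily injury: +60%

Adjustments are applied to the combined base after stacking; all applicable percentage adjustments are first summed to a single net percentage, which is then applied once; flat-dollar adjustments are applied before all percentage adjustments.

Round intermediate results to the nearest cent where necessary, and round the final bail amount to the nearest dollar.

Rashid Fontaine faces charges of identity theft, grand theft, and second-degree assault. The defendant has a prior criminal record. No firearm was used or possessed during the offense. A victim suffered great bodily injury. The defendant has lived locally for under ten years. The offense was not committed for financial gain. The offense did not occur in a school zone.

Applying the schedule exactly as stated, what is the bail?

Base amounts from the schedule: identity theft $9,700; grand theft $4,200; second-degree assault $81,500.
Stacking rule: highest base plus $3,000 per additional charge. Highest is second-degree assault at $81,500; 2 additional charges → +$6,000. Combined base = $87,500.
Victim suffered great bodily injury (+60%): $87,500 × 1.6 = $140,000.

$140,000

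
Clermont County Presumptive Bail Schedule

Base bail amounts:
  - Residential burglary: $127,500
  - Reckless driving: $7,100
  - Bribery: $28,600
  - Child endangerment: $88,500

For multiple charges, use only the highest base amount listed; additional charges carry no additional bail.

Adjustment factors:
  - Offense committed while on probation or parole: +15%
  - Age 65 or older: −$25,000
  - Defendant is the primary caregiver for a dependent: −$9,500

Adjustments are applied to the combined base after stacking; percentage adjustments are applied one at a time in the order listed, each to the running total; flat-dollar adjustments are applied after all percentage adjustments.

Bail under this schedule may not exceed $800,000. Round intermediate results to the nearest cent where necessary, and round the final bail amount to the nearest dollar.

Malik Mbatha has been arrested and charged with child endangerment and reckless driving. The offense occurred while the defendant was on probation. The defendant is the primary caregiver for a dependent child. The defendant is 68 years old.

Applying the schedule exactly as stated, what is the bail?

Base amounts from the schedule: child endangerment $88,500; reckless driving $7,100.
Stacking rule: use the highest base only. Highest is child endangerment at $88,500. Combined base = $88,500.
Offense committed while on probation or parole (+15%): $88,500 × 1.15 = $101,775.
Age 65 or older (−$25,000 flat): $101,775 − $25,000 = $76,775.
Defendant is the primary caregiver for a dependent (−$9,500 flat): $76,775 − $9,500 = $67,275.
$67,275 is within the $800,000 maximum.

$67,275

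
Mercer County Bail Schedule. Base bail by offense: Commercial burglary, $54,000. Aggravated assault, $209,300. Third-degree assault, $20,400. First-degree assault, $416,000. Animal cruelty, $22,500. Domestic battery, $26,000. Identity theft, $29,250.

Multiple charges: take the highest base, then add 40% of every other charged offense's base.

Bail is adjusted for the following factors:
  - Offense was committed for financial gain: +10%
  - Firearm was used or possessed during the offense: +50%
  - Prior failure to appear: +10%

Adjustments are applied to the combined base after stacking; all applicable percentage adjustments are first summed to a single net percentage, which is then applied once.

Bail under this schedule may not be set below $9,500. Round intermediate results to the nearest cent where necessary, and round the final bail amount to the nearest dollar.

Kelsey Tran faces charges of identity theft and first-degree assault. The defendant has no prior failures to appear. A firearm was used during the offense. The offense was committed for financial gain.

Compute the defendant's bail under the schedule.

$684,320

Base amounts from the schedule: identity theft $29,250; first-degree assault $416,000.
Stacking rule: highest base plus 40% of each additional charge. Highest is first-degree assault at $416,000. Additional: $29,250 × 40% = $11,700. Combined base = $416,000 + $11,700 = $427,700.
Net percentage adjustment: +10% +50% = +60%. $427,700 × 1.6 = $684,320.
$684,320 is at or above the $9,500 minimum.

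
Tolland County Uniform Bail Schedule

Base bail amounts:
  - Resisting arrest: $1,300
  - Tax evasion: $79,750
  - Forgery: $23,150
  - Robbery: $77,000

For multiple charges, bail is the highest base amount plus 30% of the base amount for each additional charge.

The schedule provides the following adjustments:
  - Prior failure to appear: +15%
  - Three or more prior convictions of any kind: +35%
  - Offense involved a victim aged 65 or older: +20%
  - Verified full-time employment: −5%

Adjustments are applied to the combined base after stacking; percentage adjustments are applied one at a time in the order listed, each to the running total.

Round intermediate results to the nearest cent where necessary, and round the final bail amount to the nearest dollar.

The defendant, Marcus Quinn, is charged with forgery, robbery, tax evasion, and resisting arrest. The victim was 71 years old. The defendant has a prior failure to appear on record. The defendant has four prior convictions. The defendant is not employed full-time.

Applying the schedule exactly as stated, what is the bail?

$205,275

Base amounts from the schedule: forgery $23,150; robbery $77,000; tax evasion $79,750; resisting arrest $1,300.
Stacking rule: highest base plus 30% of each additional charge. Highest is tax evasion at $79,750. Additional: $23,150 × 30% = $6,945; $77,000 × 30% = $23,100; $1,300 × 30% = $390. Combined base = $79,750 + $30,435 = $110,185.
Prior failure to appear (+15%): $110,185 × 1.15 = $126,712.75.
Three or more prior convictions of any kind (+35%): $126,712.75 × 1.35 = $171,062.21.
Offense involved a victim aged 65 or older (+20%): $171,062.21 × 1.2 = $205,274.65.
Rounded to the nearest dollar: $205,275.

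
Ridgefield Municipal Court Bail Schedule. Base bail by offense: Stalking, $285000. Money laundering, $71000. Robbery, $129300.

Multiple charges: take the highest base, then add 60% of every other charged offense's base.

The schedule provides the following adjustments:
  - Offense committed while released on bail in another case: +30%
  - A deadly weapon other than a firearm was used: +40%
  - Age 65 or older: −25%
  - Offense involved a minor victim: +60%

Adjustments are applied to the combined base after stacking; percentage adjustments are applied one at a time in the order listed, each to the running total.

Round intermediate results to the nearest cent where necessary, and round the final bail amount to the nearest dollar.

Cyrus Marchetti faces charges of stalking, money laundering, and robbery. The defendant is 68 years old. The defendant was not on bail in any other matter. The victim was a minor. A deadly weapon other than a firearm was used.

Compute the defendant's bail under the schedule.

$680702

Base amounts from the schedule: stalking $285000; money laundering $71000; robbery $129300.
Stacking rule: highest base plus 60% of each additional charge. Highest is stalking at $285000. Additional: $71000 × 60% = $42600; $129300 × 60% = $77580. Combined base = $285000 + $120180 = $405180.
A deadly weapon other than a firearm was used (+40%): $405180 × 1.4 = $567252.
Age 65 or older (−25%): $567252 × 0.75 = $425439.
Offense involved a minor victim (+60%): $425439 × 1.6 = $680702.40.
Rounded to the nearest dollar: $680702.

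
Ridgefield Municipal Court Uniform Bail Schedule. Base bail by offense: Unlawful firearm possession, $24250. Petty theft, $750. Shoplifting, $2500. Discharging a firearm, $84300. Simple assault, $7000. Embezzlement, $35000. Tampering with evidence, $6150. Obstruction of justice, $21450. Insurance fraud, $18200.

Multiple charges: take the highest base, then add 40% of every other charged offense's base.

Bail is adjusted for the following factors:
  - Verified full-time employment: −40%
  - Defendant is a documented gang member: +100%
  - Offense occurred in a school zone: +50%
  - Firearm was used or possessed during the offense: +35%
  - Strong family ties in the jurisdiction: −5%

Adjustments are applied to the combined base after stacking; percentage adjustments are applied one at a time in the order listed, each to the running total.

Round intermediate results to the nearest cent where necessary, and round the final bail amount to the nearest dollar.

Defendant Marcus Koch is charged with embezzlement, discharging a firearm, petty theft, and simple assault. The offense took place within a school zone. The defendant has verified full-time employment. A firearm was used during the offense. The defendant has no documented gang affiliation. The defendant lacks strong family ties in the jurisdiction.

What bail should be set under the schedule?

$123201

Base amounts from the schedule: embezzlement $35000; discharging a firearm $84300; petty theft $750; simple assault $7000.
Stacking rule: highest base plus 40% of each additional charge. Highest is discharging a firearm at $84300. Additional: $35000 × 40% = $14000; $750 × 40% = $300; $7000 × 40% = $2800. Combined base = $84300 + $17100 = $101400.
Verified full-time employment (−40%): $101400 × 0.6 = $60840.
Offense occurred in a school zone (+50%): $60840 × 1.5 = $91260.
Firearm was used or possessed during the offense (+35%): $91260 × 1.35 = $123201.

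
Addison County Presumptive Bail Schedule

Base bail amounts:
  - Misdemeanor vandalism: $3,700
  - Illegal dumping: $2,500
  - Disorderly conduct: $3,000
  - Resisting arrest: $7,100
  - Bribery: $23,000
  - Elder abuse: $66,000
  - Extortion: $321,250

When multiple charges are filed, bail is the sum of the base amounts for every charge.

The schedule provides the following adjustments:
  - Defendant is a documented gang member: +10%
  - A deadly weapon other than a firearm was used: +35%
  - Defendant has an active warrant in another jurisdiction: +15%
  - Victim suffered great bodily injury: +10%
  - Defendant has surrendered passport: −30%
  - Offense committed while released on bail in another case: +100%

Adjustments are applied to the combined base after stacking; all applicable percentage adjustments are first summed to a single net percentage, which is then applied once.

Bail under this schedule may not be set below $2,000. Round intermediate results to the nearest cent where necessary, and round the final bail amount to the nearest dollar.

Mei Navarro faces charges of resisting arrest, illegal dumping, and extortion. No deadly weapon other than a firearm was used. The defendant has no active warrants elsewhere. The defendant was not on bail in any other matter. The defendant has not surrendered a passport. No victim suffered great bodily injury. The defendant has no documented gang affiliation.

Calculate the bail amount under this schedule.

Base amounts from the schedule: resisting arrest $7,100; illegal dumping $2,500; extortion $321,250.
Stacking rule: sum of all bases. $7,100 + $2,500 + $321,250 = $330,850.
No adjustment factors apply to this defendant.
$330,850 is at or above the $2,000 minimum.

$330,850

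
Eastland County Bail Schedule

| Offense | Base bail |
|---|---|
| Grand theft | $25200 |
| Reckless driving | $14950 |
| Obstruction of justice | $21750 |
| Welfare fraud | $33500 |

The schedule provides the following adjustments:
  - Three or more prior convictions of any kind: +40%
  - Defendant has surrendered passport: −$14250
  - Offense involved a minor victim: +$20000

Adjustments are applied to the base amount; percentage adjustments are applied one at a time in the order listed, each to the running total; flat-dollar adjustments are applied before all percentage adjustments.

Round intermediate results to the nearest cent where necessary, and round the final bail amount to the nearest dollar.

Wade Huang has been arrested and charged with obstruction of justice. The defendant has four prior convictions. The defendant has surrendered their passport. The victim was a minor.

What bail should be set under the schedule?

Base amounts from the schedule: obstruction of justice $21750.
Single charge. Combined base = $21750.
Defendant has surrendered passport (−$14250 flat): $21750 − $14250 = $7500.
Offense involved a minor victim (+$20000 flat): $7500 + $20000 = $27500.
Three or more prior convictions of any kind (+40%): $27500 × 1.4 = $38500.

$38500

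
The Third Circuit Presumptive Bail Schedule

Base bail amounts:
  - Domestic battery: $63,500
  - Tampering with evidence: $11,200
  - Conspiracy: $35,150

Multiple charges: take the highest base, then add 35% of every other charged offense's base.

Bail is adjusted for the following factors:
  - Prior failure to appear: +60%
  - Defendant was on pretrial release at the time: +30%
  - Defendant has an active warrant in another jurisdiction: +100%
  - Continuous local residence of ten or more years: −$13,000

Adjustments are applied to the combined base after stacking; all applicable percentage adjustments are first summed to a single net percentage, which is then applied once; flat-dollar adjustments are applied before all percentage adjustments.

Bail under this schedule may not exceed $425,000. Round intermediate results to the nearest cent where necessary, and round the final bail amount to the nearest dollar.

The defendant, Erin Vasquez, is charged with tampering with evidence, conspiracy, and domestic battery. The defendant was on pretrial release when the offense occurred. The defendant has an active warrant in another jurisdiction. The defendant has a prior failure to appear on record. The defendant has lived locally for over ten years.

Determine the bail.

Base amounts from the schedule: tampering with evidence $11,200; conspiracy $35,150; domestic battery $63,500.
Stacking rule: highest base plus 35% of each additional charge. Highest is domestic battery at $63,500. Additional: $11,200 × 35% = $3,920; $35,150 × 35% = $12,302.50. Combined base = $63,500 + $16,222.50 = $79,722.50.
Continuous local residence of ten or more years (−$13,000 flat): $79,722.50 − $13,000 = $66,722.50.
Net percentage adjustment: +60% +30% +100% = +190%. $66,722.50 × 2.9 = $193,495.25.
$193,495.25 is within the $425,000 maximum.
Rounded to the nearest dollar: $193,495.

$193,495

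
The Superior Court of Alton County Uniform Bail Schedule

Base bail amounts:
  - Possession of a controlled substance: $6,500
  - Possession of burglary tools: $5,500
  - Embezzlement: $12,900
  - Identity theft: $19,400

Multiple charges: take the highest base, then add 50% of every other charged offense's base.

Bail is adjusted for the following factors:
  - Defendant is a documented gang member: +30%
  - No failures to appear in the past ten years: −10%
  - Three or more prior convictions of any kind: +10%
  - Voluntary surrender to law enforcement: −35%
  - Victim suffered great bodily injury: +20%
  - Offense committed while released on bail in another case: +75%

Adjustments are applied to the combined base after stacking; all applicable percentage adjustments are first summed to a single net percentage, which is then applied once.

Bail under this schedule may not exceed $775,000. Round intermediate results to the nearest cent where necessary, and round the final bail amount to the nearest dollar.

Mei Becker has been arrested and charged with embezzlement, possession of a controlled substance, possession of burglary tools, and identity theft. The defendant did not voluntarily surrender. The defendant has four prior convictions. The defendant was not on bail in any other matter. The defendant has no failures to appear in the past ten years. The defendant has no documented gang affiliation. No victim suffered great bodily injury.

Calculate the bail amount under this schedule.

$31,850

Base amounts from the schedule: embezzlement $12,900; possession of a controlled substance $6,500; possession of burglary tools $5,500; identity theft $19,400.
Stacking rule: highest base plus 50% of each additional charge. Highest is identity theft at $19,400. Additional: $12,900 × 50% = $6,450; $6,500 × 50% = $3,250; $5,500 × 50% = $2,750. Combined base = $19,400 + $12,450 = $31,850.
Net percentage adjustment: −10% +10% = +0%. $31,850 × 1 = $31,850.
$31,850 is within the $775,000 maximum.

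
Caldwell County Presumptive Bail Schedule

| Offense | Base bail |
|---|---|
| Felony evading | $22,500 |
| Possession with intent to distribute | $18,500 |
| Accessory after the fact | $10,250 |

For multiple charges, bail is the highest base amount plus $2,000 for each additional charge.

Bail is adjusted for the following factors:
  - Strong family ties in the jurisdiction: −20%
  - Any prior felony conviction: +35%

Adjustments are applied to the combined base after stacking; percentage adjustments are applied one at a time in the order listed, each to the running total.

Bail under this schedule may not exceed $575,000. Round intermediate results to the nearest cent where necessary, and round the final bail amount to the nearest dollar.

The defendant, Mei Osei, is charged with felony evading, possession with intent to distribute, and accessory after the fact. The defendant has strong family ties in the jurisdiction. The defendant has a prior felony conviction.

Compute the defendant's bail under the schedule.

Base amounts from the schedule: felony evading $22,500; possession with intent to distribute $18,500; accessory after the fact $10,250.
Stacking rule: highest base plus $2,000 per additional charge. Highest is felony evading at $22,500; 2 additional charges → +$4,000. Combined base = $26,500.
Strong family ties in the jurisdiction (−20%): $26,500 × 0.8 = $21,200.
Any prior felony conviction (+35%): $21,200 × 1.35 = $28,620.
$28,620 is within the $575,000 maximum.

$28,620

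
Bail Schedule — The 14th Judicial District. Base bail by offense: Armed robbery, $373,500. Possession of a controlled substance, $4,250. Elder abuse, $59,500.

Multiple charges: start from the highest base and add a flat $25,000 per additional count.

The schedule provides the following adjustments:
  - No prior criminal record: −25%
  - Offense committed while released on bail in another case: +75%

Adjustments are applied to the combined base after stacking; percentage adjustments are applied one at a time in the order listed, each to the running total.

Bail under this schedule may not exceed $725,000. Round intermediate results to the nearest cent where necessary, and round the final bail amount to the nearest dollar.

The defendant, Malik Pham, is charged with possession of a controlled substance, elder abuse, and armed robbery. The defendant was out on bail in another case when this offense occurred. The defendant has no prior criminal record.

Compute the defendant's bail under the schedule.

$555,844

Base amounts from the schedule: possession of a controlled substance $4,250; elder abuse $59,500; armed robbery $373,500.
Stacking rule: highest base plus $25,000 per additional charge. Highest is armed robbery at $373,500; 2 additional charges → +$50,000. Combined base = $423,500.
No prior criminal record (−25%): $423,500 × 0.75 = $317,625.
Offense committed while released on bail in another case (+75%): $317,625 × 1.75 = $555,843.75.
$555,843.75 is within the $725,000 maximum.
Rounded to the nearest dollar: $555,844.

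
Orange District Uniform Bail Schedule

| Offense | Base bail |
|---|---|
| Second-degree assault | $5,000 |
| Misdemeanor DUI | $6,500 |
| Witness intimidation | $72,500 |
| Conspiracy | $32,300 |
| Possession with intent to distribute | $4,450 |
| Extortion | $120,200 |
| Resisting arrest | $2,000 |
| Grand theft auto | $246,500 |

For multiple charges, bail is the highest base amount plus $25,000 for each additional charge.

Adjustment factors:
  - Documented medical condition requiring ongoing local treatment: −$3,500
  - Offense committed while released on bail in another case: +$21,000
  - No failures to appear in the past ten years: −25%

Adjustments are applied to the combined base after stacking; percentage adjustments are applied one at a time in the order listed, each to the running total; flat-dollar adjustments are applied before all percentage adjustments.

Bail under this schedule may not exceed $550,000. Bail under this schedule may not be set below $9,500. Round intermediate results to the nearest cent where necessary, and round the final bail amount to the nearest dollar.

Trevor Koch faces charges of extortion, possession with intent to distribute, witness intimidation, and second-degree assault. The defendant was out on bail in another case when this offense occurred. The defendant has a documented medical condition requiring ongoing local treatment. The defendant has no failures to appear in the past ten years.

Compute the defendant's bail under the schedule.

$159,525

Base amounts from the schedule: extortion $120,200; possession with intent to distribute $4,450; witness intimidation $72,500; second-degree assault $5,000.
Stacking rule: highest base plus $25,000 per additional charge. Highest is extortion at $120,200; 3 additional charges → +$75,000. Combined base = $195,200.
Documented medical condition requiring ongoing local treatment (−$3,500 flat): $195,200 − $3,500 = $191,700.
Offense committed while released on bail in another case (+$21,000 flat): $191,700 + $21,000 = $212,700.
No failures to appear in the past ten years (−25%): $212,700 × 0.75 = $159,525.
$159,525 is within the $550,000 maximum.
$159,525 is at or above the $9,500 minimum.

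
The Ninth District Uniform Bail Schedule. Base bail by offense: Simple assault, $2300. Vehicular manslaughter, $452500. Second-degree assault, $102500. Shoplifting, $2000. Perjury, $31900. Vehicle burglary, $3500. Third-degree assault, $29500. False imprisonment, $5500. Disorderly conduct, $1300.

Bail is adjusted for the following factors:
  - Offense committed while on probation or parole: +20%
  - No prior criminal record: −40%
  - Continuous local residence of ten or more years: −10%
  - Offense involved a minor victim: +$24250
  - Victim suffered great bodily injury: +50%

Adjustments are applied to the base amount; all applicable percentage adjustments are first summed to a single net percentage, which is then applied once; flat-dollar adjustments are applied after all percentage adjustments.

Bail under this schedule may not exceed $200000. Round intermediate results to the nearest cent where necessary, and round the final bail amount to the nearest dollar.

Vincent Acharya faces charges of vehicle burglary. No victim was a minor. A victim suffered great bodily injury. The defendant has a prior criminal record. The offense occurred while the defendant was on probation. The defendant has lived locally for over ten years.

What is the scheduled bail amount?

Base amounts from the schedule: vehicle burglary $3500.
Single charge. Combined base = $3500.
Net percentage adjustment: +20% −10% +50% = +60%. $3500 × 1.6 = $5600.
$5600 is within the $200000 maximum.

$5600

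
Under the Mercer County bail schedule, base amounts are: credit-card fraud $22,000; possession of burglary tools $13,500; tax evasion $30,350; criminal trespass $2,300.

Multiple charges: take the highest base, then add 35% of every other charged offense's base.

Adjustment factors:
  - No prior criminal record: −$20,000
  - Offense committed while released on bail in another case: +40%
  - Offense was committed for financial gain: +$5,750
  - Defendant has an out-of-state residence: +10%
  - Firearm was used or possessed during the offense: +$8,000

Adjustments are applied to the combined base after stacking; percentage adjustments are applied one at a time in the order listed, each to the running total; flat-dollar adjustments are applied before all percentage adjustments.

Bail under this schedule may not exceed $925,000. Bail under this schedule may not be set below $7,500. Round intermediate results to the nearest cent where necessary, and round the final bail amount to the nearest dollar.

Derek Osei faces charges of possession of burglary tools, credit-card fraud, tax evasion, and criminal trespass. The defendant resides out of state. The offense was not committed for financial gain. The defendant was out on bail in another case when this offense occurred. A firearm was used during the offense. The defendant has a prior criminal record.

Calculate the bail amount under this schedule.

$79,433

Base amounts from the schedule: possession of burglary tools $13,500; credit-card fraud $22,000; tax evasion $30,350; criminal trespass $2,300.
Stacking rule: highest base plus 35% of each additional charge. Highest is tax evasion at $30,350. Additional: $13,500 × 35% = $4,725; $22,000 × 35% = $7,700; $2,300 × 35% = $805. Combined base = $30,350 + $13,230 = $43,580.
Firearm was used or possessed during the offense (+$8,000 flat): $43,580 + $8,000 = $51,580.
Offense committed while released on bail in another case (+40%): $51,580 × 1.4 = $72,212.
Defendant has an out-of-state residence (+10%): $72,212 × 1.1 = $79,433.20.
$79,433.20 is within the $925,000 maximum.
$79,433.20 is at or above the $7,500 minimum.
Rounded to the nearest dollar: $79,433.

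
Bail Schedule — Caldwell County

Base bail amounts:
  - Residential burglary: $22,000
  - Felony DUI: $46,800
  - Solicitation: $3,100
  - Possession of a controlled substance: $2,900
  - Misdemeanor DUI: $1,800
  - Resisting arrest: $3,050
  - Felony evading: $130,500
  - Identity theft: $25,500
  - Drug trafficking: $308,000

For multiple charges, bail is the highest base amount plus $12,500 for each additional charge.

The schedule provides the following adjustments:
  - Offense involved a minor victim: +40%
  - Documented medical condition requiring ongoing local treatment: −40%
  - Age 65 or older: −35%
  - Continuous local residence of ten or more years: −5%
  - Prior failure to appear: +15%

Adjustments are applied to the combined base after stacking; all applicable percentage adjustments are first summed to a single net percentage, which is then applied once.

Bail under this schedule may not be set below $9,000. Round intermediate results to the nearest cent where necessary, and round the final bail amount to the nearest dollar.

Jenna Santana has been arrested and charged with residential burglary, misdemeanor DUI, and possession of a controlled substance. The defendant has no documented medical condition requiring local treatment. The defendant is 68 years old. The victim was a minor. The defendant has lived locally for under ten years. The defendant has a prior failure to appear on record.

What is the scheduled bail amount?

Base amounts from the schedule: residential burglary $22,000; misdemeanor DUI $1,800; possession of a controlled substance $2,900.
Stacking rule: highest base plus $12,500 per additional charge. Highest is residential burglary at $22,000; 2 additional charges → +$25,000. Combined base = $47,000.
Net percentage adjustment: +40% −35% +15% = +20%. $47,000 × 1.2 = $56,400.
$56,400 is at or above the $9,000 minimum.

$56,400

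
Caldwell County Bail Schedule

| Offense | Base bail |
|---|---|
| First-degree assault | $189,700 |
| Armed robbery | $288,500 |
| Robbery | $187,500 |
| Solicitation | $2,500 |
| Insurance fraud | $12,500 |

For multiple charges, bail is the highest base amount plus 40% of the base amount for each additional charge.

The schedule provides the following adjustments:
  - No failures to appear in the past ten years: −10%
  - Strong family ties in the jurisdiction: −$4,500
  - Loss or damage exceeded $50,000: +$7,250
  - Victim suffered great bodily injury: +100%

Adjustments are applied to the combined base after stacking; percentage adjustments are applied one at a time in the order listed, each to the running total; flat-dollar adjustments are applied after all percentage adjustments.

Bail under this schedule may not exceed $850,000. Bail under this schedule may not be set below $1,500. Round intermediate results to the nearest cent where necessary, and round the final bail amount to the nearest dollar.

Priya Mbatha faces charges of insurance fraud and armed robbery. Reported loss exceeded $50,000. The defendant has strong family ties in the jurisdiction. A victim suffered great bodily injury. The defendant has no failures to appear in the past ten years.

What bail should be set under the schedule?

Base amounts from the schedule: insurance fraud $12,500; armed robbery $288,500.
Stacking rule: highest base plus 40% of each additional charge. Highest is armed robbery at $288,500. Additional: $12,500 × 40% = $5,000. Combined base = $288,500 + $5,000 = $293,500.
No failures to appear in the past ten years (−10%): $293,500 × 0.9 = $264,150.
Victim suffered great bodily injury (+100%): $264,150 × 2 = $528,300.
Strong family ties in the jurisdiction (−$4,500 flat): $528,300 − $4,500 = $523,800.
Loss or damage exceeded $50,000 (+$7,250 flat): $523,800 + $7,250 = $531,050.
$531,050 is within the $850,000 maximum.
$531,050 is at or above the $1,500 minimum.

$531,050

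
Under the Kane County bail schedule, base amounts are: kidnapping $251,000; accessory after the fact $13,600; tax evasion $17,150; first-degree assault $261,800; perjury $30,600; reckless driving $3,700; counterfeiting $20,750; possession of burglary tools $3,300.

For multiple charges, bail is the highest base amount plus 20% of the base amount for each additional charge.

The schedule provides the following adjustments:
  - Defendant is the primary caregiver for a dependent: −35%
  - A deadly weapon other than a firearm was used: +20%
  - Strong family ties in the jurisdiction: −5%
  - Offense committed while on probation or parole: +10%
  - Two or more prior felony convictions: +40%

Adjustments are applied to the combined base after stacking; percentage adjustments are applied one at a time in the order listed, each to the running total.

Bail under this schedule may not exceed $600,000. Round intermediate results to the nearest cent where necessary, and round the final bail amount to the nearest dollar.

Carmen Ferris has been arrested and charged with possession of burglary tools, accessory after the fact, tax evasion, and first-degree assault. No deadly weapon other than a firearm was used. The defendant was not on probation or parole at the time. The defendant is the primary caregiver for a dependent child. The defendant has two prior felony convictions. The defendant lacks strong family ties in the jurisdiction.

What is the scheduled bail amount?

Base amounts from the schedule: possession of burglary tools $3,300; accessory after the fact $13,600; tax evasion $17,150; first-degree assault $261,800.
Stacking rule: highest base plus 20% of each additional charge. Highest is first-degree assault at $261,800. Additional: $3,300 × 20% = $660; $13,600 × 20% = $2,720; $17,150 × 20% = $3,430. Combined base = $261,800 + $6,810 = $268,610.
Defendant is the primary caregiver for a dependent (−35%): $268,610 × 0.65 = $174,596.50.
Two or more prior felony convictions (+40%): $174,596.50 × 1.4 = $244,435.10.
$244,435.10 is within the $600,000 maximum.
Rounded to the nearest dollar: $244,435.

$244,435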